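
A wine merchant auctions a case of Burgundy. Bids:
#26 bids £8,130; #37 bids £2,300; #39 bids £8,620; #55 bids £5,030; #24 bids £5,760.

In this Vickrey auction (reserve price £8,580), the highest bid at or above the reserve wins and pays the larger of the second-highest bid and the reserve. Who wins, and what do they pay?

Vickrey auction (reserve price £8,580): the highest bid at or above the reserve wins and pays the larger of the second-highest bid and the reserve.
Bids in order: 8,620 (#39) > 8,130 (#26) > 5,760 (#24) > 5,030 (#55) > 2,300 (#37)
#39 has the top bid at or above the reserve (£8,620).
max(second-highest £8,130, reserve £8,580) = £8,580.

#39 pays £8,580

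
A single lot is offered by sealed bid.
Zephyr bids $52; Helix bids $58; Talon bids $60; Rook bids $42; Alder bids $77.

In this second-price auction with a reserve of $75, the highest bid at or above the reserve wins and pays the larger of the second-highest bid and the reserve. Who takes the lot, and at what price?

Second-price auction with a reserve of $75: the highest bid at or above the reserve wins and pays the larger of the second-highest bid and the reserve.
Bids ranked: 77 (Alder) > 60 (Talon) > 58 (Helix) > 52 (Zephyr) > 42 (Rook)
Alder has the top bid at or above the reserve ($77).
Second-highest bid $60 is below the reserve $75, so the reserve binds → payment $75.

Alder pays $75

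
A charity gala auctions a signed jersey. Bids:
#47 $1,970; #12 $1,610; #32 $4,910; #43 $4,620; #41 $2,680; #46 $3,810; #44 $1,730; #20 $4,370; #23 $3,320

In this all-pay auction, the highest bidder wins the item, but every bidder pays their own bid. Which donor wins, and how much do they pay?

Bids in order: 4,910 (#32) > 4,620 (#43) > 4,370 (#20) > 3,810 (#46) > 3,320 (#23) > 2,680 (#41) > …
#32 wins with the top bid; all bids are sunk regardless.

#32 pays $4,910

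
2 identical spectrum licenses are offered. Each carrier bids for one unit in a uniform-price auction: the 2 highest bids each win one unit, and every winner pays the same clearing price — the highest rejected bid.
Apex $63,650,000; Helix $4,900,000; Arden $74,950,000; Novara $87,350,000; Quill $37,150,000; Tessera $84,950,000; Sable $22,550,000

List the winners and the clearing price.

Ordering the bids: 87,350,000 (Novara), 84,950,000 (Tessera), 74,950,000 (Arden), 63,650,000 (Apex), …
Winners (2 units): Novara, Tessera.
Clearing price = highest rejected bid = $74,950,000.

Novara, Tessera; each pays $74,950,000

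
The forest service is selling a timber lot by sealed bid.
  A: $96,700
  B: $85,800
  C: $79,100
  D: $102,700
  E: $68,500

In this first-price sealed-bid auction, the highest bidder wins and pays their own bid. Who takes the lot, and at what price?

Rule: the highest bidder wins and pays their own bid.
Bids ranked: 102,700 (D) > 96,700 (A) > 85,800 (B) > 79,100 (C) > 68,500 (E)
D is highest → pays own bid, $102,700.

D pays $102,700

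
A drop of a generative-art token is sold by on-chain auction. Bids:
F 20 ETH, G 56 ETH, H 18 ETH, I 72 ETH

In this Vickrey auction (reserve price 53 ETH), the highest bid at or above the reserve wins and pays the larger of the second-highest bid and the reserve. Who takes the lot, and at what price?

Rule: the highest bid at or above the reserve wins and pays the larger of the second-highest bid and the reserve.
Bids ranked: 72 (I) > 56 (G) > 20 (F) > 18 (H)
I has the top bid at or above the reserve (72 ETH).
max(second-highest 56 ETH, reserve 53 ETH) = 56 ETH; the reserve does not bind.

I pays 56 ETH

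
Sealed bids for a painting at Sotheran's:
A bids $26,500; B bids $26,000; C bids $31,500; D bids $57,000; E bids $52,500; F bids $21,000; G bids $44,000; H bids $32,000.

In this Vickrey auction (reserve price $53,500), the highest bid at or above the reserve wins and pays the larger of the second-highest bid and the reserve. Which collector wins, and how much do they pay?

D pays $53,500

Bids ranked: 57,000 (D) > 52,500 (E) > 44,000 (G) > 32,000 (H) > 31,500 (C) > 26,500 (A) > …
Highest eligible bid: D at $57,000.
max(second-highest $52,500, reserve $53,500) = $53,500.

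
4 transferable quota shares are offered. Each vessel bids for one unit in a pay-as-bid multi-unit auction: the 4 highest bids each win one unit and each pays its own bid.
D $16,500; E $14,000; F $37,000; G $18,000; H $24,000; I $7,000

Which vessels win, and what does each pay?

Bids ranked high→low: 37,000 (F), 24,000 (H), 18,000 (G), 16,500 (D), 14,000 (E), 7,000 (I)
The 4 highest are F, H, G, D.
Each winner pays its own bid: F $37,000, H $24,000, G $18,000, D $16,500.

F $37,000, H $24,000, G $18,000, D $16,500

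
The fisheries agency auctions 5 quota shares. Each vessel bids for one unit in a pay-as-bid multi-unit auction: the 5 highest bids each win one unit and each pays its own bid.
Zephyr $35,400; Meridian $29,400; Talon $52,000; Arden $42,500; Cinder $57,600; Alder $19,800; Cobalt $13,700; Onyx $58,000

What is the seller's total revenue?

Ordering the bids: 58,000 (Onyx), 57,600 (Cinder), 52,000 (Talon), 42,500 (Arden), 35,400 (Zephyr), 29,400 (Meridian), 19,800 (Alder), …
The 5 highest are Onyx, Cinder, Talon, Arden, Zephyr.
Total revenue = 58,000 + 57,600 + 52,000 + 42,500 + 35,400 = $245,500.

Total revenue: $245,500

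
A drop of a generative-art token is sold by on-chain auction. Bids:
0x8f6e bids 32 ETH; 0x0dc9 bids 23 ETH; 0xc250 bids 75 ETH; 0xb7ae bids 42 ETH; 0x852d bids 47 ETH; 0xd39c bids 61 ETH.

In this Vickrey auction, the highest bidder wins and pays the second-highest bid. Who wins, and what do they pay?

Rule: the highest bidder wins and pays the second-highest bid.
Bids in order: 75 (0xc250) > 61 (0xd39c) > 47 (0x852d) > 42 (0xb7ae) > 32 (0x8f6e) > 23 (0x0dc9)
0xc250 wins with the highest bid; price is set by the runner-up at 61 ETH.

0xc250 pays 61 ETH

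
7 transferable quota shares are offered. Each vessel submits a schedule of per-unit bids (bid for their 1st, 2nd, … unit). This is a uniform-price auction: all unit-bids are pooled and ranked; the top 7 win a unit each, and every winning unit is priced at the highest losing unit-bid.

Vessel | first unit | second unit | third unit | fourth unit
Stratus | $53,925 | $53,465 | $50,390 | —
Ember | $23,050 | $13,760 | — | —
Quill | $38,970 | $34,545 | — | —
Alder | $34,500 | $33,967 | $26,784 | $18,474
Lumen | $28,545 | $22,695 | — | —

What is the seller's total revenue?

All unit-bids, highest first — top 7: 53,925 (Stratus-1), 53,465 (Stratus-2), 50,390 (Stratus-3), 38,970 (Quill-1), 34,545 (Quill-2), 34,500 (Alder-1), 33,967 (Alder-2)
Highest rejected unit-bid = $28,545.
Allocation: Alder 2, Quill 2, Stratus 3. Every unit priced at $28,545.
Revenue = 7 × 28,545 = $199,815.

Total revenue: $199,815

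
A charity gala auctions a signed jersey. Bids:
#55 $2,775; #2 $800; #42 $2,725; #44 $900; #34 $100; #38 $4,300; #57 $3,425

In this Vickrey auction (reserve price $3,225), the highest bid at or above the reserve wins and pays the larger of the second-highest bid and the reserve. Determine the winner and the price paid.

Vickrey auction (reserve price $3,225): the highest bid at or above the reserve wins and pays the larger of the second-highest bid and the reserve.
Bids in order: 4,300 (#38) > 3,425 (#57) > 2,775 (#55) > 2,725 (#42) > 900 (#44) > 800 (#2) > …
#38 has the top bid at or above the reserve ($4,300).
Second-highest bid $3,425 exceeds the reserve $3,225 → payment $3,425.

#38 pays $3,425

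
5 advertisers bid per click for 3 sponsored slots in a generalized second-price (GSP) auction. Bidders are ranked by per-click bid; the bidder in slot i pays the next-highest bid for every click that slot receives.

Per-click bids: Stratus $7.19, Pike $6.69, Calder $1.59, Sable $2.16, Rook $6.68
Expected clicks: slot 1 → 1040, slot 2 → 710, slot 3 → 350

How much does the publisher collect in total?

Sorting advertisers: $7.19 (Stratus) > $6.69 (Pike) > $6.68 (Rook) > $2.16 (Sable) > …
Slot 1: Stratus pays $6.69 × 1040 = $6957.60
Slot 2: Pike pays $6.68 × 710 = $4742.80
Slot 3: Rook pays $2.16 × 350 = $756.00
Total = $12456.40

Total revenue: $12456.40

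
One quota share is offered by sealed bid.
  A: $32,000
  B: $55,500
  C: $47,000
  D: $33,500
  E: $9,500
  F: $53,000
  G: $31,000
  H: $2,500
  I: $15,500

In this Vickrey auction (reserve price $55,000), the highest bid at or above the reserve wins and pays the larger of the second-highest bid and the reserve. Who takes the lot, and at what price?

B pays $55,000

Bids in order: 55,500 (B) > 53,000 (F) > 47,000 (C) > 33,500 (D) > 32,000 (A) > 31,000 (G) > …
Highest eligible bid: B at $55,500.
Second-highest bid $53,000 is below the reserve $55,000, so the reserve binds → payment $55,000.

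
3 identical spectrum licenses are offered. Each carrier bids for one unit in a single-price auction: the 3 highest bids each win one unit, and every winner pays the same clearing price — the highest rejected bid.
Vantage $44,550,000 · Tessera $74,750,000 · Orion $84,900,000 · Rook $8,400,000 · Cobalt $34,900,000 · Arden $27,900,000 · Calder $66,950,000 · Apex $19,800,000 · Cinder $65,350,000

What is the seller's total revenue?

Sorting: 84,900,000 (Orion), 74,750,000 (Tessera), 66,950,000 (Calder), 65,350,000 (Cinder), 44,550,000 (Vantage), …
The 3 highest are Orion, Tessera, Calder.
First losing bid is Cinder's $65,350,000, which sets the uniform price.
Total revenue = 3 × $65,350,000 = $196,050,000.

Total revenue: $196,050,000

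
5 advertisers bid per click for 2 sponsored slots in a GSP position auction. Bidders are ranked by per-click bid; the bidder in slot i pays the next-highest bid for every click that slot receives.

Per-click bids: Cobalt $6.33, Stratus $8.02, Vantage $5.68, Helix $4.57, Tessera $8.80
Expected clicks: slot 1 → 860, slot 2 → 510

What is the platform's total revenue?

Total revenue: $10125.50

Sorting advertisers: $8.80 (Tessera) > $8.02 (Stratus) > $6.33 (Cobalt) > …
Slot 1: Tessera pays $8.02 × 860 = $6897.20
Slot 2: Stratus pays $6.33 × 510 = $3228.30
Total = $10125.50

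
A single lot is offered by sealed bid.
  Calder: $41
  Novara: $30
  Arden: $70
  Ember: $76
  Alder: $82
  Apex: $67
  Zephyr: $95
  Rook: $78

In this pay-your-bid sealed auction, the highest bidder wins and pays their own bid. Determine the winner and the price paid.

Bids ranked: 95 (Zephyr) > 82 (Alder) > 78 (Rook) > 76 (Ember) > 70 (Arden) > 67 (Apex) > …
Zephyr has the highest bid and pays exactly that: $95.

Zephyr pays $95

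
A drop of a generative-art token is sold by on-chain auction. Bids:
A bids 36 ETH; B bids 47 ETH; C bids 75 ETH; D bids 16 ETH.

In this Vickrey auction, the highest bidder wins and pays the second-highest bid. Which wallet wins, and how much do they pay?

Bids in order: 75 (C) > 47 (B) > 36 (A) > 16 (D)
C wins with the highest bid; price is set by the runner-up at 47 ETH.

C pays 47 ETH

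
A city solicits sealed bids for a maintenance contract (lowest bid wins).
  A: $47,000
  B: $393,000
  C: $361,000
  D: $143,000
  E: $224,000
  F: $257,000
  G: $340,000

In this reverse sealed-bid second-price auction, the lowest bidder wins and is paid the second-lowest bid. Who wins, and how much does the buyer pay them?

Bids ranked: 47,000 (A) < 143,000 (D) < 224,000 (E) < 257,000 (F) < 340,000 (G) < 361,000 (C) < …
A is lowest; is paid the second-lowest bid, $143,000.

A is paid $143,000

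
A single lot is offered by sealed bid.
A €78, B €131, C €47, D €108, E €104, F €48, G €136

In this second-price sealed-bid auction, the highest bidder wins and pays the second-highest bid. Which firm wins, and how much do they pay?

G pays €131

Bids in order: 136 (G) > 131 (B) > 108 (D) > 104 (E) > 78 (A) > 48 (F) > …
Second-price: G pays B's bid of €131.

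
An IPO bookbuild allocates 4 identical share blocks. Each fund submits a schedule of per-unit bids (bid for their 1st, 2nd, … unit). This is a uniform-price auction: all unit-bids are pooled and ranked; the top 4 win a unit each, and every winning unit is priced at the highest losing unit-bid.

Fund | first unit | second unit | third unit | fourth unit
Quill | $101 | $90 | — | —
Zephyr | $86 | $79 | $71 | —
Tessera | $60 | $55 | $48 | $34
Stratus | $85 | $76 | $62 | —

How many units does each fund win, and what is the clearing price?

Pooled unit-bids ranked (top 4): 101 (Quill-1), 90 (Quill-2), 86 (Zephyr-1), 85 (Stratus-1)
Highest rejected unit-bid = $79.
Allocation: Quill 2, Stratus 1, Zephyr 1.

Quill 2, Stratus 1, Zephyr 1; clearing price $79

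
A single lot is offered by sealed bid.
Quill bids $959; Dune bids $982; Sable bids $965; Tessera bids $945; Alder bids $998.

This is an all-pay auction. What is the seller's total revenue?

Total revenue: $4,849

All-pay auction: the highest bidder wins the item, but every bidder pays their own bid.
Bids ranked: 998 (Alder) > 982 (Dune) > 965 (Sable) > 959 (Quill) > 945 (Tessera)
Every bidder forfeits their bid regardless of winning.
Revenue = 959 + 982 + 965 + 945 + 998 = $4,849.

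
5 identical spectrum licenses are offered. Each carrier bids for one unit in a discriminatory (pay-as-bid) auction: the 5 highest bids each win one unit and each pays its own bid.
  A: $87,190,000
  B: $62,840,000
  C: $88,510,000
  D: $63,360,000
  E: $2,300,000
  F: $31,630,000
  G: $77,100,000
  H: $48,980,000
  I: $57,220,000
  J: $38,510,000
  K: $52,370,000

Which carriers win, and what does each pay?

Sorting: 88,510,000 (C), 87,190,000 (A), 77,100,000 (G), 63,360,000 (D), 62,840,000 (B), 57,220,000 (I), 52,370,000 (K), …
The 5 highest are C, A, G, D, B.
Each winner pays its own bid: C $88,510,000, A $87,190,000, G $77,100,000, D $63,360,000, B $62,840,000.

C $88,510,000, A $87,190,000, G $77,100,000, D $63,360,000, B $62,840,000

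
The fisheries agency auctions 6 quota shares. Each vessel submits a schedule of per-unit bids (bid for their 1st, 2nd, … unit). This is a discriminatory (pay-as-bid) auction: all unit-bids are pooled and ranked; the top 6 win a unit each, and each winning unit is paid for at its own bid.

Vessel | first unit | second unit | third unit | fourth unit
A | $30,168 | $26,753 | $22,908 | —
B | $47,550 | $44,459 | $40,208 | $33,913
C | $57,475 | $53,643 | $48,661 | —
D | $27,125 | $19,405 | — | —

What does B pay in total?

Pooled unit-bids ranked (top 6): 57,475 (C-1), 53,643 (C-2), 48,661 (C-3), 47,550 (B-1), 44,459 (B-2), 40,208 (B-3)
Next rejected bid: $33,913 (not a price — pay-as-bid).
B's winning unit-bids: 47,550 + 44,459 + 40,208 = $132,217.

B pays $132,217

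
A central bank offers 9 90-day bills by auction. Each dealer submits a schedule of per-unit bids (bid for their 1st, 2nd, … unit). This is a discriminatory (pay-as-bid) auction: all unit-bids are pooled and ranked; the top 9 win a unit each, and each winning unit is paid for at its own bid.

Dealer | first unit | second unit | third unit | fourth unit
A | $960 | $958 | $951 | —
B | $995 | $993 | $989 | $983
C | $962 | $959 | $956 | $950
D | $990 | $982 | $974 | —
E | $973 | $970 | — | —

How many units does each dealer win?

All unit-bids, highest first — top 9: 995 (B-1), 993 (B-2), 990 (D-1), 989 (B-3), 983 (B-4), 982 (D-2), 974 (D-3), 973 (E-1), 970 (E-2)
Next rejected bid: $962 (not a price — pay-as-bid).
Allocation: B 4, D 3, E 2.

B 4, D 3, E 2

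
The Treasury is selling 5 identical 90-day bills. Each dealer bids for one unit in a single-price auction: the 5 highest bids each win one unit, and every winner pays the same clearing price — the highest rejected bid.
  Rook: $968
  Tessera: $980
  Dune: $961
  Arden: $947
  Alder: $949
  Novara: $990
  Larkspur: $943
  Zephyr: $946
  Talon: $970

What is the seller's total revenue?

Bids ranked high→low: 990 (Novara), 980 (Tessera), 970 (Talon), 968 (Rook), 961 (Dune), 949 (Alder), 947 (Arden), …
The 5 highest are Novara, Tessera, Talon, Rook, Dune.
Highest unsuccessful bid: $949 → clearing price.
Total revenue = 5 × $949 = $4,745.

Total revenue: $4,745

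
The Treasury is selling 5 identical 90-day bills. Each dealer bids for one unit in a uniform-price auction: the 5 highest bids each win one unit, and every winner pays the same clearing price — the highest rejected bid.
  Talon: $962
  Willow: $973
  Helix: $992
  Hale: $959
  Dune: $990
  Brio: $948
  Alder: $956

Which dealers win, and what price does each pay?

Helix, Dune, Willow, Talon, Hale; each pays $956

Ordering the bids: 992 (Helix), 990 (Dune), 973 (Willow), 962 (Talon), 959 (Hale), 956 (Alder), 948 (Brio)
Winners (5 units): Helix, Dune, Willow, Talon, Hale.
Clearing price = highest rejected bid = $956.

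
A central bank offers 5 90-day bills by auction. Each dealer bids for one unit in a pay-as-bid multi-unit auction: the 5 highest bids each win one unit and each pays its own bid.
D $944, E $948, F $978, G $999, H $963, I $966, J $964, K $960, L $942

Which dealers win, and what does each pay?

Ordering the bids: 999 (G), 978 (F), 966 (I), 964 (J), 963 (H), 960 (K), 948 (E), …
The 5 highest are G, F, I, J, H.
Each winner pays its own bid: G $999, F $978, I $966, J $964, H $963.

G $999, F $978, I $966, J $964, H $963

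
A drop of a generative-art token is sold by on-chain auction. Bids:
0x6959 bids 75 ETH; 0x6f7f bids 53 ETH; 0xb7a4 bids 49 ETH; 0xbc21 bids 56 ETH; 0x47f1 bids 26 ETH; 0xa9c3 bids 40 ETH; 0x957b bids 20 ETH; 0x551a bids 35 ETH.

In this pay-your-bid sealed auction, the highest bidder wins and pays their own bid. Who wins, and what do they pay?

0x6959 pays 75 ETH

Sorting bids: 75 (0x6959) > 56 (0xbc21) > 53 (0x6f7f) > 49 (0xb7a4) > 40 (0xa9c3) > 35 (0x551a) > …
First-price: 0x6959 pays what they bid, 75 ETH.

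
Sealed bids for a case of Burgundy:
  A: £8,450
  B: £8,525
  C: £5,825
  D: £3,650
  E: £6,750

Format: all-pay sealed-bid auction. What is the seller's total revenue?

Total revenue: £33,200

Bids ranked: 8,525 (B) > 8,450 (A) > 6,750 (E) > 5,825 (C) > 3,650 (D)
B wins with the top bid; all bids are sunk regardless.
Every bidder forfeits their bid regardless of winning.
Revenue = 8,450 + 8,525 + 5,825 + 3,650 + 6,750 = £33,200.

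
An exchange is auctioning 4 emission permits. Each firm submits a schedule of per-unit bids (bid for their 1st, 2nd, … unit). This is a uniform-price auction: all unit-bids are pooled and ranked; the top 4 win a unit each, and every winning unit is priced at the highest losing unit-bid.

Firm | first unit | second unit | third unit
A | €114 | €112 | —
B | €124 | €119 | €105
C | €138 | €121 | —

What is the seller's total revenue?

Merging the schedules and taking the best 4: 138 (C-1), 124 (B-1), 121 (C-2), 119 (B-2)
Highest rejected unit-bid = €114.
Allocation: B 2, C 2. Every unit priced at €114.
Revenue = 4 × 114 = €456.

Total revenue: €456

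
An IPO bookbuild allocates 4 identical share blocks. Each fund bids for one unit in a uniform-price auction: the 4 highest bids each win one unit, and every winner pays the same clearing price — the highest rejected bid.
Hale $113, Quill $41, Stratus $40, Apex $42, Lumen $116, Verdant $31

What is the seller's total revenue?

Bids ranked high→low: 116 (Lumen), 113 (Hale), 42 (Apex), 41 (Quill), 40 (Stratus), 31 (Verdant)
The 4 highest are Lumen, Hale, Apex, Quill.
First losing bid is Stratus's $40, which sets the uniform price.
Total revenue = 4 × $40 = $160.

Total revenue: $160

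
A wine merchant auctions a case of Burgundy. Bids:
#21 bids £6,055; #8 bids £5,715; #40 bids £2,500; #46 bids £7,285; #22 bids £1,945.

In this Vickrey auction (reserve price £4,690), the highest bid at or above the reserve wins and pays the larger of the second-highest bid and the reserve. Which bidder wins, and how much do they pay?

#46 pays £6,055

Bids in order: 7,285 (#46) > 6,055 (#21) > 5,715 (#8) > 2,500 (#40) > 1,945 (#22)
Highest eligible bid: #46 at £7,285.
max(second-highest £6,055, reserve £4,690) = £6,055; the reserve does not bind.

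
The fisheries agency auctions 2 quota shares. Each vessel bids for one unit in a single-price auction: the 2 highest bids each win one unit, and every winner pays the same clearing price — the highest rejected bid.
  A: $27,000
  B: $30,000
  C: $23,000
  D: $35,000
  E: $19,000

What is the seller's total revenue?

Total revenue: $54,000

Bids ranked high→low: 35,000 (D), 30,000 (B), 27,000 (A), 23,000 (C), …
Winners (2 units): D, B.
Clearing price = highest rejected bid = $27,000.
Total revenue = 2 × $27,000 = $54,000.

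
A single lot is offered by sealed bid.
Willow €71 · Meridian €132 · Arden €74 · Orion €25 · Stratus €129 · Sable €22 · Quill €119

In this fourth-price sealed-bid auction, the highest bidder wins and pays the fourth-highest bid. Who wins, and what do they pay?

Meridian pays €74

Sorting bids: 132 (Meridian) > 129 (Stratus) > 119 (Quill) > 74 (Arden) > 71 (Willow) > 25 (Orion) > …
Meridian is highest; pays the fourth-highest bid, €74.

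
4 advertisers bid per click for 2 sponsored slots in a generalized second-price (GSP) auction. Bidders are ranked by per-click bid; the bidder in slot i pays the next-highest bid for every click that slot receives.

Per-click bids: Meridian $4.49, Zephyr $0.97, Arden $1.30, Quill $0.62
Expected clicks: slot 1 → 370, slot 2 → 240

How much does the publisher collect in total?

Total revenue: $713.80

Ranked by bid: $4.49 (Meridian) > $1.30 (Arden) > $0.97 (Zephyr) > …
Slot 1: Meridian pays $1.30 × 370 = $481.00
Slot 2: Arden pays $0.97 × 240 = $232.80
Total = $713.80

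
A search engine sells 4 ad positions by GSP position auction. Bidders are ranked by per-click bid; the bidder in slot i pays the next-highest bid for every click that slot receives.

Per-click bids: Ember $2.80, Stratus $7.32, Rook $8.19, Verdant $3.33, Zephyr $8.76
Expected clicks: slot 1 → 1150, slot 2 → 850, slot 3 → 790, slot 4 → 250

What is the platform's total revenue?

Ranked by bid: $8.76 (Zephyr) > $8.19 (Rook) > $7.32 (Stratus) > $3.33 (Verdant) > $2.80 (Ember)
Slot 1: Zephyr pays $8.19 × 1150 = $9418.50
Slot 2: Rook pays $7.32 × 850 = $6222.00
Slot 3: Stratus pays $3.33 × 790 = $2630.70
Slot 4: Verdant pays $2.80 × 250 = $700.00
Total = $18971.20

Total revenue: $18971.20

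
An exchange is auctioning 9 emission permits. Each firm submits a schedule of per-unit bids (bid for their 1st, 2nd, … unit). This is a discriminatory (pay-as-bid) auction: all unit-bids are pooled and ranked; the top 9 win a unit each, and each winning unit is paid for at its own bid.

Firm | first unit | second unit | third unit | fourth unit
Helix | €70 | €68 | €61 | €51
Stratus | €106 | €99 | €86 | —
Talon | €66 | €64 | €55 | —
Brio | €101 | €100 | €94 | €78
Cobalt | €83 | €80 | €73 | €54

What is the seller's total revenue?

Total revenue: €827

Pooled unit-bids ranked (top 9): 106 (Stratus-1), 101 (Brio-1), 100 (Brio-2), 99 (Stratus-2), 94 (Brio-3), 86 (Stratus-3), 83 (Cobalt-1), 80 (Cobalt-2), 78 (Brio-4)
Next rejected bid: €73 (not a price — pay-as-bid).
Each winning unit pays its own bid.
Revenue = 106 + 101 + 100 + 99 + 94 + 86 + 83 + 80 + 78 = €827.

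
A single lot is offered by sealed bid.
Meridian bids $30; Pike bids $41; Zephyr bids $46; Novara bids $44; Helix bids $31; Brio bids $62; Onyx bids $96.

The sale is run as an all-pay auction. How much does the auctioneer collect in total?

All-pay auction: the highest bidder wins the item, but every bidder pays their own bid.
Sorting bids: 96 (Onyx) > 62 (Brio) > 46 (Zephyr) > 44 (Novara) > 41 (Pike) > 31 (Helix) > …
Every bidder forfeits their bid regardless of winning.
Revenue = 30 + 41 + 46 + 44 + 31 + 62 + 96 = $350.

Total revenue: $350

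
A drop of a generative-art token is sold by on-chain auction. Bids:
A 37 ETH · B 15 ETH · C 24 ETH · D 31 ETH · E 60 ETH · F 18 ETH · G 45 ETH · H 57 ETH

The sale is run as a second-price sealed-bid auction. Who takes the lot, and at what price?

Second-price sealed-bid auction: the highest bidder wins and pays the second-highest bid.
Bids ranked: 60 (E) > 57 (H) > 45 (G) > 37 (A) > 31 (D) > 24 (C) > …
E is highest; pays the second-highest bid, 57 ETH.

E pays 57 ETH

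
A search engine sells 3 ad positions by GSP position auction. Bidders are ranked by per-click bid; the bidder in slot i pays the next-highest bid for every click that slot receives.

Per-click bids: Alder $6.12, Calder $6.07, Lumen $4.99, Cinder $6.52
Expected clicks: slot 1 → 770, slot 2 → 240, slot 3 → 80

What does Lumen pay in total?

Sorting advertisers: $6.52 (Cinder) > $6.12 (Alder) > $6.07 (Calder) > $4.99 (Lumen)
Lumen ranks below slot 3 → no slot, pays nothing.

Lumen pays $0.00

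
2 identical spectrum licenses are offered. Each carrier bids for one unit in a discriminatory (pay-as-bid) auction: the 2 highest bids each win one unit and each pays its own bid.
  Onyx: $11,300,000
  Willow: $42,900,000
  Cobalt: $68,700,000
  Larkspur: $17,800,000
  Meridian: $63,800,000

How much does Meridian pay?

Meridian pays $63,800,000

Bids ranked high→low: 68,700,000 (Cobalt), 63,800,000 (Meridian), 42,900,000 (Willow), 17,800,000 (Larkspur), …
Top 2: Cobalt, Meridian.
Meridian wins → own bid $63,800,000.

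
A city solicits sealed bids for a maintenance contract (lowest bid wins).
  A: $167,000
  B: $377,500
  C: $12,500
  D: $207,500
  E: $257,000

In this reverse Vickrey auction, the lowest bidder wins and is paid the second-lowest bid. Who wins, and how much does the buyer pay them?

Sorting bids: 12,500 (C) < 167,000 (A) < 207,500 (D) < 257,000 (E) < 377,500 (B)
C wins with the lowest bid; price is set by the runner-up at $167,000.

C is paid $167,000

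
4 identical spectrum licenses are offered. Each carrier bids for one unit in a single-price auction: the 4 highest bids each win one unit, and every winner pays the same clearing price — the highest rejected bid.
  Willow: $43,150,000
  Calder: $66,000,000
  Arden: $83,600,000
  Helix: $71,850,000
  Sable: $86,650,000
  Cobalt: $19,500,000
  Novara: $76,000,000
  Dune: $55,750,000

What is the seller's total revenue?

Ordering the bids: 86,650,000 (Sable), 83,600,000 (Arden), 76,000,000 (Novara), 71,850,000 (Helix), 66,000,000 (Calder), 55,750,000 (Dune), …
The 4 highest are Sable, Arden, Novara, Helix.
Clearing price = highest rejected bid = $66,000,000.
Total revenue = 4 × $66,000,000 = $264,000,000.

Total revenue: $264,000,000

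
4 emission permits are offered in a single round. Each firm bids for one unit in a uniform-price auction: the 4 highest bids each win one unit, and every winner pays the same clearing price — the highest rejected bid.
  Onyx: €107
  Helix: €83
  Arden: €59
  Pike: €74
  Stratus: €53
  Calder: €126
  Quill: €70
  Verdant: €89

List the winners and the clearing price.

Calder, Onyx, Verdant, Helix; each pays €74

Ordering the bids: 126 (Calder), 107 (Onyx), 89 (Verdant), 83 (Helix), 74 (Pike), 70 (Quill), …
Top 4: Calder, Onyx, Verdant, Helix.
Clearing price = highest rejected bid = €74.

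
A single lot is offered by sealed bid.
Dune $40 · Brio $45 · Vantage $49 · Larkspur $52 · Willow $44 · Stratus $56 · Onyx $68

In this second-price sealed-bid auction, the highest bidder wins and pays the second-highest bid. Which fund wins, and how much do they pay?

Second-price sealed-bid auction: the highest bidder wins and pays the second-highest bid.
Sorting bids: 68 (Onyx) > 56 (Stratus) > 52 (Larkspur) > 49 (Vantage) > 45 (Brio) > 44 (Willow) > …
Onyx is highest; pays the second-highest bid, $56.

Onyx pays $56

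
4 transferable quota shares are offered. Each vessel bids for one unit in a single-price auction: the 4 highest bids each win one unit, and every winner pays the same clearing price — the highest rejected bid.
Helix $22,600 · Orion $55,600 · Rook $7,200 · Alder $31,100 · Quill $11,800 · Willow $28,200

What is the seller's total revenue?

Ordering the bids: 55,600 (Orion), 31,100 (Alder), 28,200 (Willow), 22,600 (Helix), 11,800 (Quill), 7,200 (Rook)
Winners (4 units): Orion, Alder, Willow, Helix.
First losing bid is Quill's $11,800, which sets the uniform price.
Total revenue = 4 × $11,800 = $47,200.

Total revenue: $47,200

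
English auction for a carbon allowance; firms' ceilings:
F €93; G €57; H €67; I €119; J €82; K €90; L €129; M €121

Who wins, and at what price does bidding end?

L wins at €121

Limits in order: 129 (L) > 121 (M) > 119 (I) > 93 (F) > 90 (K) > 82 (J) > …
Once the price passes €121, only L is left; the hammer falls at M's limit of €121.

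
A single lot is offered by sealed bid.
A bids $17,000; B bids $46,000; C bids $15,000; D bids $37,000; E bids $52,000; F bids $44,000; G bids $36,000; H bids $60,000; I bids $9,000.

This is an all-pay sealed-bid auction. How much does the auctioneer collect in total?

Total revenue: $316,000

All-pay sealed-bid auction: the highest bidder wins the item, but every bidder pays their own bid.
Bids in order: 60,000 (H) > 52,000 (E) > 46,000 (B) > 44,000 (F) > 37,000 (D) > 36,000 (G) > …
H wins with the top bid; all bids are sunk regardless.
Every bidder forfeits their bid regardless of winning.
Revenue = 17,000 + 46,000 + 15,000 + 37,000 + 52,000 + 44,000 + 36,000 + 60,000 + 9,000 = $316,000.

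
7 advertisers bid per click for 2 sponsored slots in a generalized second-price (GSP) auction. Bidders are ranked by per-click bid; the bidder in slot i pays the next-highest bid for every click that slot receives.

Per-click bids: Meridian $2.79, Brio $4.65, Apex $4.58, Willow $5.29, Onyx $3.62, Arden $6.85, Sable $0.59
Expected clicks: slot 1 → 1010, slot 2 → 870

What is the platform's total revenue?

Per-click bids in order: $6.85 (Arden) > $5.29 (Willow) > $4.65 (Brio) > …
Slot 1: Arden pays $5.29 × 1010 = $5342.90
Slot 2: Willow pays $4.65 × 870 = $4045.50
Total = $9388.40

Total revenue: $9388.40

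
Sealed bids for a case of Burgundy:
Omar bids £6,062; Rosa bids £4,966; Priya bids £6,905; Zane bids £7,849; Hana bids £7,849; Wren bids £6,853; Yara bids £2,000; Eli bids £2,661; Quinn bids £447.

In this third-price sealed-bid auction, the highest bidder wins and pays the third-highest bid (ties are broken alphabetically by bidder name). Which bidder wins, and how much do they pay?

Hana pays £6,905

Bids ranked: 7,849 (Hana) > 7,849 (Zane) > 6,905 (Priya) > 6,853 (Wren) > 6,062 (Omar) > 4,966 (Rosa) > …
Hana and Zane tie at £7,849; tie-break gives it to Hana.
Hana is highest; pays the third-highest bid, £6,905.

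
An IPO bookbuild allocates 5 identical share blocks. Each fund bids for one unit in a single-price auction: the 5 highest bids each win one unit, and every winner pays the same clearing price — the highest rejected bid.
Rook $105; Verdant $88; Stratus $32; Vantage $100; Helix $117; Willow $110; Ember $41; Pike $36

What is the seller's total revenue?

Total revenue: $205

Sorting: 117 (Helix), 110 (Willow), 105 (Rook), 100 (Vantage), 88 (Verdant), 41 (Ember), 36 (Pike), …
The 5 highest are Helix, Willow, Rook, Vantage, Verdant.
Highest unsuccessful bid: $41 → clearing price.
Total revenue = 5 × $41 = $205.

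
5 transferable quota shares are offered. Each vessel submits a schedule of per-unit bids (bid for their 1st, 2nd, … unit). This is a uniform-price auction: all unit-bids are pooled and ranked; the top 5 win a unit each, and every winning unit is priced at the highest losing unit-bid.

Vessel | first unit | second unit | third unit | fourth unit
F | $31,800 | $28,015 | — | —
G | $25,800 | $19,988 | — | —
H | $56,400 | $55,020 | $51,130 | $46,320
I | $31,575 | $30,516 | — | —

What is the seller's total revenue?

Total revenue: $157,875

Merging the schedules and taking the best 5: 56,400 (H-1), 55,020 (H-2), 51,130 (H-3), 46,320 (H-4), 31,800 (F-1)
Highest rejected unit-bid = $31,575.
Allocation: F 1, H 4. Every unit priced at $31,575.
Revenue = 5 × 31,575 = $157,875.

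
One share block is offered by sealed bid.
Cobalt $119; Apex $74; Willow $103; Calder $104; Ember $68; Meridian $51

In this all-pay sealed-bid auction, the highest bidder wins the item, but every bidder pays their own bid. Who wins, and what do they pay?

Rule: the highest bidder wins the item, but every bidder pays their own bid.
Sorting bids: 119 (Cobalt) > 104 (Calder) > 103 (Willow) > 74 (Apex) > 68 (Ember) > 51 (Meridian)
Cobalt is highest and takes the item; every bidder forfeits their bid.

Cobalt pays $119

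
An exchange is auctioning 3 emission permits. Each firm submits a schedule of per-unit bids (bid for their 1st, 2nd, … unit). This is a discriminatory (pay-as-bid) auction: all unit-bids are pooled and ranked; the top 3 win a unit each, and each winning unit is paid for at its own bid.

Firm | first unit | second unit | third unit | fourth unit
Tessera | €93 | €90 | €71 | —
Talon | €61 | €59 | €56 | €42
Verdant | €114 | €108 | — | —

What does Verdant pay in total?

Pooled unit-bids ranked (top 3): 114 (Verdant-1), 108 (Verdant-2), 93 (Tessera-1)
Next rejected bid: €90 (not a price — pay-as-bid).
Verdant's winning unit-bids: 114 + 108 = €222.

Verdant pays €222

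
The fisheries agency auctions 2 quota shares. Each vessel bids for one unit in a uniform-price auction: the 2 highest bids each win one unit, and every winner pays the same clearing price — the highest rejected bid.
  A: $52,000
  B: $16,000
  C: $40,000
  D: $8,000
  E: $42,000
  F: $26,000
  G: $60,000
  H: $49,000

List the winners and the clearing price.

G, A; each pays $49,000

Bids ranked high→low: 60,000 (G), 52,000 (A), 49,000 (H), 42,000 (E), …
Top 2: G, A.
Clearing price = highest rejected bid = $49,000.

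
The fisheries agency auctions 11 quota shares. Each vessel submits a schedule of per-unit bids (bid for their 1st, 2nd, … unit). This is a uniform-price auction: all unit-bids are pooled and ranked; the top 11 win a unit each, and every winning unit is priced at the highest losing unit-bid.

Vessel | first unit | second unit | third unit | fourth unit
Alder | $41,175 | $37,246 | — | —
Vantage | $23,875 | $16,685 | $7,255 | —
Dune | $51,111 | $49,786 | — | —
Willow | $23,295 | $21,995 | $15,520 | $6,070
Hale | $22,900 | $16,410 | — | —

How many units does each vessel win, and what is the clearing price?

All unit-bids, highest first — top 11: 51,111 (Dune-1), 49,786 (Dune-2), 41,175 (Alder-1), 37,246 (Alder-2), 23,875 (Vantage-1), 23,295 (Willow-1), 22,900 (Hale-1), 21,995 (Willow-2), 16,685 (Vantage-2), 16,410 (Hale-2), 15,520 (Willow-3)
Highest rejected unit-bid = $7,255.
Allocation: Alder 2, Dune 2, Hale 2, Vantage 2, Willow 3.

Alder 2, Dune 2, Hale 2, Vantage 2, Willow 3; clearing price $7,255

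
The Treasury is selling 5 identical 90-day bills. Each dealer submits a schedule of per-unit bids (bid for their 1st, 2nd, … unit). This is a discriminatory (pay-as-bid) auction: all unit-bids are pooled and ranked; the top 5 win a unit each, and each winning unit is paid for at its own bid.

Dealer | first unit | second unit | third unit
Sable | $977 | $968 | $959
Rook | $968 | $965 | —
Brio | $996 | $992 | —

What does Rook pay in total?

Pooled unit-bids ranked (top 5): 996 (Brio-1), 992 (Brio-2), 977 (Sable-1), 968 (Sable-2), 968 (Rook-1)
Next rejected bid: $965 (not a price — pay-as-bid).
Rook's winning unit-bids: 968 = $968.

Rook pays $968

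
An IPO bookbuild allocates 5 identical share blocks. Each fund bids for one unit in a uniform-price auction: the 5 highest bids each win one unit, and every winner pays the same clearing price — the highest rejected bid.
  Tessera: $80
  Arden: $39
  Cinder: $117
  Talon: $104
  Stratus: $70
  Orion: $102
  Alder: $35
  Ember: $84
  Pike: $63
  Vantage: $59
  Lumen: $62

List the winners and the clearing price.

Cinder, Talon, Orion, Ember, Tessera; each pays $70

Ordering the bids: 117 (Cinder), 104 (Talon), 102 (Orion), 84 (Ember), 80 (Tessera), 70 (Stratus), 63 (Pike), …
The 5 highest are Cinder, Talon, Orion, Ember, Tessera.
Clearing price = highest rejected bid = $70.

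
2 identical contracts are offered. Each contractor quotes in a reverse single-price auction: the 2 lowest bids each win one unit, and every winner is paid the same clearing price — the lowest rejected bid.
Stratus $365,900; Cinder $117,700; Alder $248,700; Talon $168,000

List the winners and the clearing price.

Bids ranked low→high: 117,700 (Cinder), 168,000 (Talon), 248,700 (Alder), 365,900 (Stratus)
Lowest 2: Cinder, Talon.
First losing bid is Alder's $248,700, which sets the uniform price.

Cinder, Talon; each is paid $248,700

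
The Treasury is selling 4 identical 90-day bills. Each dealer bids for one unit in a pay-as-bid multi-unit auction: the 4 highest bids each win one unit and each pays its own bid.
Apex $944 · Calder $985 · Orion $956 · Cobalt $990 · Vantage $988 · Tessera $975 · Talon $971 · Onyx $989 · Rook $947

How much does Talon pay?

Talon pays $0

Ordering the bids: 990 (Cobalt), 989 (Onyx), 988 (Vantage), 985 (Calder), 975 (Tessera), 971 (Talon), …
Winners (4 units): Cobalt, Onyx, Vantage, Calder.
Talon does not win → $0.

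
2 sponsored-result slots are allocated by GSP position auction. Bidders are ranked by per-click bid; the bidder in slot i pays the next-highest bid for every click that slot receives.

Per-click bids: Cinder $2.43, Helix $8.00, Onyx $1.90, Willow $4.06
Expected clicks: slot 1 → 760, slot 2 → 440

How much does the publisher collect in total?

Total revenue: $4154.80

Sorting advertisers: $8.00 (Helix) > $4.06 (Willow) > $2.43 (Cinder) > …
Slot 1: Helix pays $4.06 × 760 = $3085.60
Slot 2: Willow pays $2.43 × 440 = $1069.20
Total = $4154.80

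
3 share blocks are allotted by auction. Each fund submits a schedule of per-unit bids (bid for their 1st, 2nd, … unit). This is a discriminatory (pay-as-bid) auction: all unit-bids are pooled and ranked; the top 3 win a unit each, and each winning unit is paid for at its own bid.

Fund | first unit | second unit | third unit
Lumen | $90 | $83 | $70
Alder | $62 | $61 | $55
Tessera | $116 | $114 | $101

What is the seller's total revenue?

All unit-bids, highest first — top 3: 116 (Tessera-1), 114 (Tessera-2), 101 (Tessera-3)
Next rejected bid: $90 (not a price — pay-as-bid).
Each winning unit pays its own bid.
Revenue = 116 + 114 + 101 = $331.

Total revenue: $331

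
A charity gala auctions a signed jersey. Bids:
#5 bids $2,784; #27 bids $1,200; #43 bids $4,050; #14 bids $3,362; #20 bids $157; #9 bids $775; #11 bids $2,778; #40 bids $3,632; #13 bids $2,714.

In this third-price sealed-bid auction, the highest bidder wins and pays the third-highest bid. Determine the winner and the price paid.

#43 pays $3,362

Sorting bids: 4,050 (#43) > 3,632 (#40) > 3,362 (#14) > 2,784 (#5) > 2,778 (#11) > 2,714 (#13) > …
#43 wins; payment is bid #3 in the ranking = $3,362.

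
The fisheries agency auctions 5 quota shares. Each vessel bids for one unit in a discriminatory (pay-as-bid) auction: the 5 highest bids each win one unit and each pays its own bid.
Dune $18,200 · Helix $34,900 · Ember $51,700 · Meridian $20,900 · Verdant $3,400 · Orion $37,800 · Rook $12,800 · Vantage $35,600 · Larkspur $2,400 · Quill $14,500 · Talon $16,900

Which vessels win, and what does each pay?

Ember $51,700, Orion $37,800, Vantage $35,600, Helix $34,900, Meridian $20,900

Ordering the bids: 51,700 (Ember), 37,800 (Orion), 35,600 (Vantage), 34,900 (Helix), 20,900 (Meridian), 18,200 (Dune), 16,900 (Talon), …
The 5 highest are Ember, Orion, Vantage, Helix, Meridian.
Each winner pays its own bid: Ember $51,700, Orion $37,800, Vantage $35,600, Helix $34,900, Meridian $20,900.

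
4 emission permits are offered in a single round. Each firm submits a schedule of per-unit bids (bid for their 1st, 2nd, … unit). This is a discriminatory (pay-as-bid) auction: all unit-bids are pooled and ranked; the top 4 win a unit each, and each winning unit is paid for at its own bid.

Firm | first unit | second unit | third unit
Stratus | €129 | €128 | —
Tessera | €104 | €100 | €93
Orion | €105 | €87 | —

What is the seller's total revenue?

Pooled unit-bids ranked (top 4): 129 (Stratus-1), 128 (Stratus-2), 105 (Orion-1), 104 (Tessera-1)
Next rejected bid: €100 (not a price — pay-as-bid).
Each winning unit pays its own bid.
Revenue = 129 + 128 + 105 + 104 = €466.

Total revenue: €466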